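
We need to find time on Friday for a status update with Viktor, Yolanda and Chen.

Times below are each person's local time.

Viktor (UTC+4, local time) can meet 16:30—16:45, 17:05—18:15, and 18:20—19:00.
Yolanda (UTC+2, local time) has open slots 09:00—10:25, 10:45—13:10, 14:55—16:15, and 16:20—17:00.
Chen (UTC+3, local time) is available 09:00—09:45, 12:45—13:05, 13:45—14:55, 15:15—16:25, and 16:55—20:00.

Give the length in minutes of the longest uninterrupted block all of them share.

Viktor → UTC: 12:30–12:45, 13:05–14:15, 14:20–15:00.
Yolanda → UTC: 07:00–08:25, 08:45–11:10, 12:55–14:15, 14:20–15:00.
Chen → UTC: 06:00–06:45, 09:45–10:05, 10:45–11:55, 12:15–13:25, 13:55–17:00.
Viktor ∩ Yolanda: 13:05–14:15, 14:20–15:00.
Viktor ∩ Yolanda ∩ Chen: 13:05–13:25, 13:55–14:15, 14:20–15:00.
Common window lengths: 20, 20, 40 min; longest is 40.

40 minutes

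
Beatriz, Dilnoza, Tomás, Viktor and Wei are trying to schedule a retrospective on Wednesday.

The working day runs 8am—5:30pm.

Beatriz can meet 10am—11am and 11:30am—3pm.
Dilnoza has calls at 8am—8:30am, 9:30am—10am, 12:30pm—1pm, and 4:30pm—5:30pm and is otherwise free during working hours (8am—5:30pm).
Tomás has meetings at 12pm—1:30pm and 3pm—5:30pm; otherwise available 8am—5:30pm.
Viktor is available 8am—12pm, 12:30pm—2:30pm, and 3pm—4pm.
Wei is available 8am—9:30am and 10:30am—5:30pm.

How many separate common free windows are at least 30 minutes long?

Dilnoza free within 08:00–17:30: 08:30–09:30, 10:00–12:30, 13:00–16:30.
Tomás free within 08:00–17:30: 08:00–12:00, 13:30–15:00.
Beatriz ∩ Dilnoza: 10:00–11:00, 11:30–12:30, 13:00–15:00.
Beatriz ∩ Dilnoza ∩ Tomás: 10:00–11:00, 11:30–12:00, 13:30–15:00.
Beatriz ∩ Dilnoza ∩ Tomás ∩ Viktor: 10:00–11:00, 11:30–12:00, 13:30–14:30.
Beatriz ∩ Dilnoza ∩ Tomás ∩ Viktor ∩ Wei: 10:30–11:00, 11:30–12:00, 13:30–14:30.
Windows ≥ 30 min: 10:30–11:00, 11:30–12:00, 13:30–14:30.
That's 3 windows.

3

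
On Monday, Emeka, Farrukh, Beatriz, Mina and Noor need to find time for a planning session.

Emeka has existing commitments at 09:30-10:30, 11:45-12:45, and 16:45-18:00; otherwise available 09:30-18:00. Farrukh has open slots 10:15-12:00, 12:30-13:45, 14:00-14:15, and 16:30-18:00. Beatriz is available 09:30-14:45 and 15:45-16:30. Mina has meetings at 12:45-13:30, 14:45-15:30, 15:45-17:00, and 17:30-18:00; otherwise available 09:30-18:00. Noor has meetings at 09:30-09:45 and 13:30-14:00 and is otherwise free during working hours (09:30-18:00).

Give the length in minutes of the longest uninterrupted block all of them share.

75 minutes

Emeka free within 09:30–18:00: 10:30–11:45, 12:45–16:45.
Mina free within 09:30–18:00: 09:30–12:45, 13:30–14:45, 15:30–15:45, 17:00–17:30.
Noor free within 09:30–18:00: 09:45–13:30, 14:00–18:00.
Emeka ∩ Farrukh: 10:30–11:45, 12:45–13:45, 14:00–14:15, 16:30–16:45.
Emeka ∩ Farrukh ∩ Beatriz: 10:30–11:45, 12:45–13:45, 14:00–14:15.
Emeka ∩ Farrukh ∩ Beatriz ∩ Mina: 10:30–11:45, 13:30–13:45, 14:00–14:15.
Emeka ∩ Farrukh ∩ Beatriz ∩ Mina ∩ Noor: 10:30–11:45, 14:00–14:15.
Common window lengths: 75, 15 min; longest is 75.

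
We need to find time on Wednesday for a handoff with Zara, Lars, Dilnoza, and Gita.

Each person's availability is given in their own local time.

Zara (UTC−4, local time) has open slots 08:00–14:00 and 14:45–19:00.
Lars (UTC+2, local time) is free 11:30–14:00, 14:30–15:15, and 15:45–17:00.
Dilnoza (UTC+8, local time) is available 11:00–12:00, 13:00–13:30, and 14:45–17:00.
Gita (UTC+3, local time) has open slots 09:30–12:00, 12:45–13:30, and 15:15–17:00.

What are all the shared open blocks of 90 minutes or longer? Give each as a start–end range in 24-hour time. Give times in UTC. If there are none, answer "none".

none

Zara → UTC: 12:00–18:00, 18:45–23:00.
Lars → UTC: 09:30–12:00, 12:30–13:15, 13:45–15:00.
Dilnoza → UTC: 03:00–04:00, 05:00–05:30, 06:45–09:00.
Gita → UTC: 06:30–09:00, 09:45–10:30, 12:15–14:00.
Zara ∩ Lars: 12:30–13:15, 13:45–15:00.
Zara ∩ Lars ∩ Dilnoza: (none).
Zara ∩ Lars ∩ Dilnoza ∩ Gita: (none).
Windows ≥ 90 min: (none).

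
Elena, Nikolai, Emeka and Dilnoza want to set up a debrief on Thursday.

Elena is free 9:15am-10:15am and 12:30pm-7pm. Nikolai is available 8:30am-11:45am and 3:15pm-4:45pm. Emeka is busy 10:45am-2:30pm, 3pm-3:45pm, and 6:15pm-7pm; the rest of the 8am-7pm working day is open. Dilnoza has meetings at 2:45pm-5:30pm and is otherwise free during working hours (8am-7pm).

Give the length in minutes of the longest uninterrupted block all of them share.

Emeka free within 08:00–19:00: 08:00–10:45, 14:30–15:00, 15:45–18:15.
Dilnoza free within 08:00–19:00: 08:00–14:45, 17:30–19:00.
Elena ∩ Nikolai: 09:15–10:15, 15:15–16:45.
Elena ∩ Nikolai ∩ Emeka: 09:15–10:15, 15:45–16:45.
Elena ∩ Nikolai ∩ Emeka ∩ Dilnoza: 09:15–10:15.
Single common window of 60 minutes.

60 minutes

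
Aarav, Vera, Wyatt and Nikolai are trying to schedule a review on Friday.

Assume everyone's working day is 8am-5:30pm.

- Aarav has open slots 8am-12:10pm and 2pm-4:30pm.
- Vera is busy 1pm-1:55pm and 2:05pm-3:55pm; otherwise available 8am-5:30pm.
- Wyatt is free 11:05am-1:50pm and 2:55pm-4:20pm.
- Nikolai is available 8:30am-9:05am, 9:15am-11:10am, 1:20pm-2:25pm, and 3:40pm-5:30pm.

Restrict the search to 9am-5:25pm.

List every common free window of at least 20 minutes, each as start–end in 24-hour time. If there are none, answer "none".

Vera free within 08:00–17:30: 08:00–13:00, 13:55–14:05, 15:55–17:30.
Aarav ∩ Vera: 08:00–12:10, 14:00–14:05, 15:55–16:30.
Aarav ∩ Vera ∩ Wyatt: 11:05–12:10, 15:55–16:20.
Aarav ∩ Vera ∩ Wyatt ∩ Nikolai: 11:05–11:10, 15:55–16:20.
Restricted to 09:00–17:25: 11:05–11:10, 15:55–16:20.
Windows ≥ 20 min: 15:55–16:20.

15:55–16:20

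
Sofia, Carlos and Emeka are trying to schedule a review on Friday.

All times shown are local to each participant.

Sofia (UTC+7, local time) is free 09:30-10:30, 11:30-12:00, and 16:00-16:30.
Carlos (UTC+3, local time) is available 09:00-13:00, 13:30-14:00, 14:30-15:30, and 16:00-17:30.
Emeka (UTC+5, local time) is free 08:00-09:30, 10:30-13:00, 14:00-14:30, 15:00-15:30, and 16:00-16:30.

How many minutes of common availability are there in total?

Sofia → UTC: 02:30–03:30, 04:30–05:00, 09:00–09:30.
Carlos → UTC: 06:00–10:00, 10:30–11:00, 11:30–12:30, 13:00–14:30.
Emeka → UTC: 03:00–04:30, 05:30–08:00, 09:00–09:30, 10:00–10:30, 11:00–11:30.
Sofia ∩ Carlos: 09:00–09:30.
Sofia ∩ Carlos ∩ Emeka: 09:00–09:30.
Total common minutes: 30.

30 minutes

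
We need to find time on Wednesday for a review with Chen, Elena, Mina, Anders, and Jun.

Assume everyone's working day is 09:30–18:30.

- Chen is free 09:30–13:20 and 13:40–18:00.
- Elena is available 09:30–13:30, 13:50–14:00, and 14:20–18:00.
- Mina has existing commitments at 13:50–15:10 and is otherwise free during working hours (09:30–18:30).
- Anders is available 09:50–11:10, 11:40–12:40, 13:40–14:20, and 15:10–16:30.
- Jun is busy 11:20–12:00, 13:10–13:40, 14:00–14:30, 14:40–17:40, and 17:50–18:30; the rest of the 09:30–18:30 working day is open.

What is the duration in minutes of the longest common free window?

Mina free within 09:30–18:30: 09:30–13:50, 15:10–18:30.
Jun free within 09:30–18:30: 09:30–11:20, 12:00–13:10, 13:40–14:00, 14:30–14:40, 17:40–17:50.
Chen ∩ Elena: 09:30–13:20, 13:50–14:00, 14:20–18:00.
Chen ∩ Elena ∩ Mina: 09:30–13:20, 15:10–18:00.
Chen ∩ Elena ∩ Mina ∩ Anders: 09:50–11:10, 11:40–12:40, 15:10–16:30.
Chen ∩ Elena ∩ Mina ∩ Anders ∩ Jun: 09:50–11:10, 12:00–12:40.
Common window lengths: 80, 40 min; longest is 80.

80 minutes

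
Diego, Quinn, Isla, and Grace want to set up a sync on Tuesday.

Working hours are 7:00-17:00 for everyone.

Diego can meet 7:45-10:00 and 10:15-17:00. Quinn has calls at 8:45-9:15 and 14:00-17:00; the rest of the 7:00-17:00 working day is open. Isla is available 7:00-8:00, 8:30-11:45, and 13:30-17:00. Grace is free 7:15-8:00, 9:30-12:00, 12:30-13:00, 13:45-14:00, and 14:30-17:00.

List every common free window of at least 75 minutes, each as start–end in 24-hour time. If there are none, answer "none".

10:15–11:45

Quinn free within 07:00–17:00: 07:00–08:45, 09:15–14:00.
Diego ∩ Quinn: 07:45–08:45, 09:15–10:00, 10:15–14:00.
Diego ∩ Quinn ∩ Isla: 07:45–08:00, 08:30–08:45, 09:15–10:00, 10:15–11:45, 13:30–14:00.
Diego ∩ Quinn ∩ Isla ∩ Grace: 07:45–08:00, 09:30–10:00, 10:15–11:45, 13:45–14:00.
Windows ≥ 75 min: 10:15–11:45.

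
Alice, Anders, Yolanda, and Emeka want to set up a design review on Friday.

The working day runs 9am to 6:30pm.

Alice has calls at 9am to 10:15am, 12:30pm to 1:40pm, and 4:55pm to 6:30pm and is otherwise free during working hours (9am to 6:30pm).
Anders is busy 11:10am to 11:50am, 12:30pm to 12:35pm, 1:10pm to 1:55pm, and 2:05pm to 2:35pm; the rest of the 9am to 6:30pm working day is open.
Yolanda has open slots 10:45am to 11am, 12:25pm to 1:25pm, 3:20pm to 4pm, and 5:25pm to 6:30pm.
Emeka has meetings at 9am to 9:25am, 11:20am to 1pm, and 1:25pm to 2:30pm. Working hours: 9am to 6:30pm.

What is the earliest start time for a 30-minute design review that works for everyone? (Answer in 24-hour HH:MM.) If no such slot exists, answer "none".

Alice free within 09:00–18:30: 10:15–12:30, 13:40–16:55.
Anders free within 09:00–18:30: 09:00–11:10, 11:50–12:30, 12:35–13:10, 13:55–14:05, 14:35–18:30.
Emeka free within 09:00–18:30: 09:25–11:20, 13:00–13:25, 14:30–18:30.
Alice ∩ Anders: 10:15–11:10, 11:50–12:30, 13:55–14:05, 14:35–16:55.
Alice ∩ Anders ∩ Yolanda: 10:45–11:00, 12:25–12:30, 15:20–16:00.
Alice ∩ Anders ∩ Yolanda ∩ Emeka: 10:45–11:00, 15:20–16:00.
Windows ≥ 30 min: 15:20–16:00.
Earliest such window starts at 15:20.

15:20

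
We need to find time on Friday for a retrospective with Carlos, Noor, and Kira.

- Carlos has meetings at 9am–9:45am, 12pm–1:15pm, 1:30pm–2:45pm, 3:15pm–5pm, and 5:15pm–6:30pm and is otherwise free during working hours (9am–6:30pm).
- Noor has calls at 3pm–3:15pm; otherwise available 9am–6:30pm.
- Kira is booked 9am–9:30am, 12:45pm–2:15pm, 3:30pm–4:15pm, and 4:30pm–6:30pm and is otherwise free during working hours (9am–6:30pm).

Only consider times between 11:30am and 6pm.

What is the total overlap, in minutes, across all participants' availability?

Carlos free within 09:00–18:30: 09:45–12:00, 13:15–13:30, 14:45–15:15, 17:00–17:15.
Noor free within 09:00–18:30: 09:00–15:00, 15:15–18:30.
Kira free within 09:00–18:30: 09:30–12:45, 14:15–15:30, 16:15–16:30.
Carlos ∩ Noor: 09:45–12:00, 13:15–13:30, 14:45–15:00, 17:00–17:15.
Carlos ∩ Noor ∩ Kira: 09:45–12:00, 14:45–15:00.
Restricted to 11:30–18:00: 11:30–12:00, 14:45–15:00.
Total common minutes: 30 + 15 = 45.

45 minutes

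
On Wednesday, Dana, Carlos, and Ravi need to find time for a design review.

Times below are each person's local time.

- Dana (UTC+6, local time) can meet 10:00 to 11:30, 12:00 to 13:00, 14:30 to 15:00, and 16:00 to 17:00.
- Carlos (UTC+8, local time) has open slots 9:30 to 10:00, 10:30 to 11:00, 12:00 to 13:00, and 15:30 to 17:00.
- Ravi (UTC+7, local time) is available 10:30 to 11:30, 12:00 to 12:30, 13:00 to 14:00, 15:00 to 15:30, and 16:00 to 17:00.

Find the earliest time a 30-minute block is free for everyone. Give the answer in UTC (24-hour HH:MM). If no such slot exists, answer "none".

04:00

Dana → UTC: 04:00–05:30, 06:00–07:00, 08:30–09:00, 10:00–11:00.
Carlos → UTC: 01:30–02:00, 02:30–03:00, 04:00–05:00, 07:30–09:00.
Ravi → UTC: 03:30–04:30, 05:00–05:30, 06:00–07:00, 08:00–08:30, 09:00–10:00.
Dana ∩ Carlos: 04:00–05:00, 08:30–09:00.
Dana ∩ Carlos ∩ Ravi: 04:00–04:30.
Windows ≥ 30 min: 04:00–04:30.
Earliest such window starts at 04:00.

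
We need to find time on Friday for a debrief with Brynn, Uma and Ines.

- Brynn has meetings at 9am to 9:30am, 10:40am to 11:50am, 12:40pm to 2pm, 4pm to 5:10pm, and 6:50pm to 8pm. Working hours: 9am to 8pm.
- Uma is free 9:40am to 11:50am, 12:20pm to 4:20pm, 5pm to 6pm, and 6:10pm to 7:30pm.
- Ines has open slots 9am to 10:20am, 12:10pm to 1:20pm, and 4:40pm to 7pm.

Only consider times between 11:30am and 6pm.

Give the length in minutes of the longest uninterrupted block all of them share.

50 minutes

Brynn free within 09:00–20:00: 09:30–10:40, 11:50–12:40, 14:00–16:00, 17:10–18:50.
Brynn ∩ Uma: 09:40–10:40, 12:20–12:40, 14:00–16:00, 17:10–18:00, 18:10–18:50.
Brynn ∩ Uma ∩ Ines: 09:40–10:20, 12:20–12:40, 17:10–18:00, 18:10–18:50.
Restricted to 11:30–18:00: 12:20–12:40, 17:10–18:00.
Common window lengths: 20, 50 min; longest is 50.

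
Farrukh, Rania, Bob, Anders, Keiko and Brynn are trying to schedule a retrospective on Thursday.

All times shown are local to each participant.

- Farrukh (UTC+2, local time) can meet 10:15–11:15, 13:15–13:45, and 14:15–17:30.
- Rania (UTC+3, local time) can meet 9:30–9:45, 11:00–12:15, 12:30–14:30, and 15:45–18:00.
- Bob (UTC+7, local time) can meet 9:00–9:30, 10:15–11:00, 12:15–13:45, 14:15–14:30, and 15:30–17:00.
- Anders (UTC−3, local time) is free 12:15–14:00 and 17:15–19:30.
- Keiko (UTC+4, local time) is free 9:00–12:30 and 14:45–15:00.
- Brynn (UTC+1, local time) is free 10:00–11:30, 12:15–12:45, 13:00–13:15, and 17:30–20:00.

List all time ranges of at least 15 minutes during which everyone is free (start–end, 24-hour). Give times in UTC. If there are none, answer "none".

Farrukh → UTC: 08:15–09:15, 11:15–11:45, 12:15–15:30.
Rania → UTC: 06:30–06:45, 08:00–09:15, 09:30–11:30, 12:45–15:00.
Bob → UTC: 02:00–02:30, 03:15–04:00, 05:15–06:45, 07:15–07:30, 08:30–10:00.
Anders → UTC: 15:15–17:00, 20:15–22:30.
Keiko → UTC: 05:00–08:30, 10:45–11:00.
Brynn → UTC: 09:00–10:30, 11:15–11:45, 12:00–12:15, 16:30–19:00.
Farrukh ∩ Rania: 08:15–09:15, 11:15–11:30, 12:45–15:00.
Farrukh ∩ Rania ∩ Bob: 08:30–09:15.
Farrukh ∩ Rania ∩ Bob ∩ Anders: (none).
Farrukh ∩ Rania ∩ Bob ∩ Anders ∩ Keiko: (none).
Farrukh ∩ Rania ∩ Bob ∩ Anders ∩ Keiko ∩ Brynn: (none).
Windows ≥ 15 min: (none).

none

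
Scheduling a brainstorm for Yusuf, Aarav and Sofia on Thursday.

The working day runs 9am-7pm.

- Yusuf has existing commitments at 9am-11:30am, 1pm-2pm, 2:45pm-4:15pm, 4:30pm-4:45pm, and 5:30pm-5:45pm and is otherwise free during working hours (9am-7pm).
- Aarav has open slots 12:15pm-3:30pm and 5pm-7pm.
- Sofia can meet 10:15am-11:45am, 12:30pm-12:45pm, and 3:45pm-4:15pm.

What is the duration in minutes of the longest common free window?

15 minutes

Yusuf free within 09:00–19:00: 11:30–13:00, 14:00–14:45, 16:15–16:30, 16:45–17:30, 17:45–19:00.
Yusuf ∩ Aarav: 12:15–13:00, 14:00–14:45, 17:00–17:30, 17:45–19:00.
Yusuf ∩ Aarav ∩ Sofia: 12:30–12:45.
Single common window of 15 minutes.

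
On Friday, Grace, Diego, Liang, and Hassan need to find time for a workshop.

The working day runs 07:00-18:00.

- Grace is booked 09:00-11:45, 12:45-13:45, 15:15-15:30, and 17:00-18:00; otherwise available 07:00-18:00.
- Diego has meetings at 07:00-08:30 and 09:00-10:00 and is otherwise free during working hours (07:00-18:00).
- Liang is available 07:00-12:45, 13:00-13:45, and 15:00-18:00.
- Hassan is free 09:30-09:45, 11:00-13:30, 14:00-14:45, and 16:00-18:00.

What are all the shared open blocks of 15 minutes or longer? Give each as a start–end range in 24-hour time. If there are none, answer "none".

Grace free within 07:00–18:00: 07:00–09:00, 11:45–12:45, 13:45–15:15, 15:30–17:00.
Diego free within 07:00–18:00: 08:30–09:00, 10:00–18:00.
Grace ∩ Diego: 08:30–09:00, 11:45–12:45, 13:45–15:15, 15:30–17:00.
Grace ∩ Diego ∩ Liang: 08:30–09:00, 11:45–12:45, 15:00–15:15, 15:30–17:00.
Grace ∩ Diego ∩ Liang ∩ Hassan: 11:45–12:45, 16:00–17:00.
Windows ≥ 15 min: 11:45–12:45, 16:00–17:00.

11:45–12:45, 16:00–17:00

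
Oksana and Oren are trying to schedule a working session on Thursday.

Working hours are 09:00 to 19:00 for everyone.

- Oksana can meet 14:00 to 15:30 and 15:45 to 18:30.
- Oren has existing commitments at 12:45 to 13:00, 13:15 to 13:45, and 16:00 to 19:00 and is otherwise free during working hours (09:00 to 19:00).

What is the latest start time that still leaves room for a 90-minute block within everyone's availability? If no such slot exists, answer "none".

14:00

Oren free within 09:00–19:00: 09:00–12:45, 13:00–13:15, 13:45–16:00.
Oksana ∩ Oren: 14:00–15:30, 15:45–16:00.
Windows ≥ 90 min: 14:00–15:30.
Latest start in the last window 14:00–15:30 is 15:30 − 90 min = 14:00.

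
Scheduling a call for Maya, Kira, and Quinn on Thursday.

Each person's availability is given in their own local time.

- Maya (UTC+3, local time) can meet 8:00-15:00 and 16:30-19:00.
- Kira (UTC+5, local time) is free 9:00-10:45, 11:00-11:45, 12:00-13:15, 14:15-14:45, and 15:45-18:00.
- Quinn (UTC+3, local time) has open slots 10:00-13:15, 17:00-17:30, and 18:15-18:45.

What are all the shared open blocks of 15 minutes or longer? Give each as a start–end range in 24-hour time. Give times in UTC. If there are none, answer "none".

Maya → UTC: 05:00–12:00, 13:30–16:00.
Kira → UTC: 04:00–05:45, 06:00–06:45, 07:00–08:15, 09:15–09:45, 10:45–13:00.
Quinn → UTC: 07:00–10:15, 14:00–14:30, 15:15–15:45.
Maya ∩ Kira: 05:00–05:45, 06:00–06:45, 07:00–08:15, 09:15–09:45, 10:45–12:00.
Maya ∩ Kira ∩ Quinn: 07:00–08:15, 09:15–09:45.
Windows ≥ 15 min: 07:00–08:15, 09:15–09:45.

07:00–08:15, 09:15–09:45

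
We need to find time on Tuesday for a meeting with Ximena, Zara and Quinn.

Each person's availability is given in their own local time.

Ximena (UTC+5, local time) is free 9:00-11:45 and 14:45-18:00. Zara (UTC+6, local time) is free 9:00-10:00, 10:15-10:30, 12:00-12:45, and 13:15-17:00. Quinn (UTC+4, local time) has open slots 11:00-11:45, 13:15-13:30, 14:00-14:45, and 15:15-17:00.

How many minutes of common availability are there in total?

Ximena → UTC: 04:00–06:45, 09:45–13:00.
Zara → UTC: 03:00–04:00, 04:15–04:30, 06:00–06:45, 07:15–11:00.
Quinn → UTC: 07:00–07:45, 09:15–09:30, 10:00–10:45, 11:15–13:00.
Ximena ∩ Zara: 04:15–04:30, 06:00–06:45, 09:45–11:00.
Ximena ∩ Zara ∩ Quinn: 10:00–10:45.
Total common minutes: 45.

45 minutes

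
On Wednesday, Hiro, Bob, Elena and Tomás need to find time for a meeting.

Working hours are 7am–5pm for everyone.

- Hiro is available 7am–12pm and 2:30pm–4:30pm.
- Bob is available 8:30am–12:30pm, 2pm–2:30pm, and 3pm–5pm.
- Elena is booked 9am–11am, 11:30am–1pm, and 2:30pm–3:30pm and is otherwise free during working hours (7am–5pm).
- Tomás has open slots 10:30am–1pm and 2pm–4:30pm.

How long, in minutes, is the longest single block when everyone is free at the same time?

Elena free within 07:00–17:00: 07:00–09:00, 11:00–11:30, 13:00–14:30, 15:30–17:00.
Hiro ∩ Bob: 08:30–12:00, 15:00–16:30.
Hiro ∩ Bob ∩ Elena: 08:30–09:00, 11:00–11:30, 15:30–16:30.
Hiro ∩ Bob ∩ Elena ∩ Tomás: 11:00–11:30, 15:30–16:30.
Common window lengths: 30, 60 min; longest is 60.

60 minutes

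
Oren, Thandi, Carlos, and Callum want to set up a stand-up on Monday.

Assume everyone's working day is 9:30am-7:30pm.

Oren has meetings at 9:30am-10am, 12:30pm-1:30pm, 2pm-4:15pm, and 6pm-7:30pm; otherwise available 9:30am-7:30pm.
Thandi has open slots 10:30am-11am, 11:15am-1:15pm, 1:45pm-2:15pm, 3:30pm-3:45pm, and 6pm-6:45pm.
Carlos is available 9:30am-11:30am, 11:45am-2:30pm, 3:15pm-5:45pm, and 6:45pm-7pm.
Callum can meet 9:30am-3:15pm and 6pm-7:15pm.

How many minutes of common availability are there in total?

Oren free within 09:30–19:30: 10:00–12:30, 13:30–14:00, 16:15–18:00.
Oren ∩ Thandi: 10:30–11:00, 11:15–12:30, 13:45–14:00.
Oren ∩ Thandi ∩ Carlos: 10:30–11:00, 11:15–11:30, 11:45–12:30, 13:45–14:00.
Oren ∩ Thandi ∩ Carlos ∩ Callum: 10:30–11:00, 11:15–11:30, 11:45–12:30, 13:45–14:00.
Total common minutes: 30 + 15 + 45 + 15 = 105.

105 minutes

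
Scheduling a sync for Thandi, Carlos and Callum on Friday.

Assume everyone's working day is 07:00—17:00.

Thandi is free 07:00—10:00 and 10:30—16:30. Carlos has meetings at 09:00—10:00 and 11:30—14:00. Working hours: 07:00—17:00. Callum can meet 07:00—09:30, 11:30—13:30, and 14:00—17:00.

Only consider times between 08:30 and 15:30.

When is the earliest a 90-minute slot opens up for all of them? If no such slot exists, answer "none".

14:00

Carlos free within 07:00–17:00: 07:00–09:00, 10:00–11:30, 14:00–17:00.
Thandi ∩ Carlos: 07:00–09:00, 10:30–11:30, 14:00–16:30.
Thandi ∩ Carlos ∩ Callum: 07:00–09:00, 14:00–16:30.
Restricted to 08:30–15:30: 08:30–09:00, 14:00–15:30.
Windows ≥ 90 min: 14:00–15:30.
Earliest such window starts at 14:00.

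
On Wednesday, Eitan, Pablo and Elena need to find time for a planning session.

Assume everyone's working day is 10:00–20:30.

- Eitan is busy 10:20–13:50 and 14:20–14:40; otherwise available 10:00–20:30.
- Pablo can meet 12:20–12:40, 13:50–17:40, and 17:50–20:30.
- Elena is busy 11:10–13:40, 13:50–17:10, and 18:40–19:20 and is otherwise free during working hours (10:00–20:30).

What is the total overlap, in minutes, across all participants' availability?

Eitan free within 10:00–20:30: 10:00–10:20, 13:50–14:20, 14:40–20:30.
Elena free within 10:00–20:30: 10:00–11:10, 13:40–13:50, 17:10–18:40, 19:20–20:30.
Eitan ∩ Pablo: 13:50–14:20, 14:40–17:40, 17:50–20:30.
Eitan ∩ Pablo ∩ Elena: 17:10–17:40, 17:50–18:40, 19:20–20:30.
Total common minutes: 30 + 50 + 70 = 150.

150 minutes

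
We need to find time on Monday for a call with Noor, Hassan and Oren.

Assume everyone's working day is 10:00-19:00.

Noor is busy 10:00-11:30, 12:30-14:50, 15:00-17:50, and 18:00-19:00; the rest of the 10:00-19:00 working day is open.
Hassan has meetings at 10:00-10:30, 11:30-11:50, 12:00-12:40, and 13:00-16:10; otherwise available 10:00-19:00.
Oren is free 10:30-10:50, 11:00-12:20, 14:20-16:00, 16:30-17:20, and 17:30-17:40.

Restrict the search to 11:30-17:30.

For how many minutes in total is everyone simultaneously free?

10 minutes

Noor free within 10:00–19:00: 11:30–12:30, 14:50–15:00, 17:50–18:00.
Hassan free within 10:00–19:00: 10:30–11:30, 11:50–12:00, 12:40–13:00, 16:10–19:00.
Noor ∩ Hassan: 11:50–12:00, 17:50–18:00.
Noor ∩ Hassan ∩ Oren: 11:50–12:00.
Restricted to 11:30–17:30: 11:50–12:00.
Total common minutes: 10.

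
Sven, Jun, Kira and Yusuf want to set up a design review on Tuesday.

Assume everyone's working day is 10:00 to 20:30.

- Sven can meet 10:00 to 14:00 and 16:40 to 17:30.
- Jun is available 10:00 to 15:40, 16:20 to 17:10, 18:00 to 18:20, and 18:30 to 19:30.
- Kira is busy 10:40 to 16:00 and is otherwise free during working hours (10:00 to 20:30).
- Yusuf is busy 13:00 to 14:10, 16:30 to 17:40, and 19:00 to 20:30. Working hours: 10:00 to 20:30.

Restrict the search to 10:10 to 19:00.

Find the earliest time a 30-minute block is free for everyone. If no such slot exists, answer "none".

Kira free within 10:00–20:30: 10:00–10:40, 16:00–20:30.
Yusuf free within 10:00–20:30: 10:00–13:00, 14:10–16:30, 17:40–19:00.
Sven ∩ Jun: 10:00–14:00, 16:40–17:10.
Sven ∩ Jun ∩ Kira: 10:00–10:40, 16:40–17:10.
Sven ∩ Jun ∩ Kira ∩ Yusuf: 10:00–10:40.
Restricted to 10:10–19:00: 10:10–10:40.
Windows ≥ 30 min: 10:10–10:40.
Earliest such window starts at 10:10.

10:10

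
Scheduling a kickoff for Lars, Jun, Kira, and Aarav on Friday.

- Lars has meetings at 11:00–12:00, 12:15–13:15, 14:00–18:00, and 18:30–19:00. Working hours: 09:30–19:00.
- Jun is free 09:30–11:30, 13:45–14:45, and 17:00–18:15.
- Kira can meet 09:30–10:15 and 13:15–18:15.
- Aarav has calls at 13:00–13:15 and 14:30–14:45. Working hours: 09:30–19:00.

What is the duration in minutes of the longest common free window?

45 minutes

Lars free within 09:30–19:00: 09:30–11:00, 12:00–12:15, 13:15–14:00, 18:00–18:30.
Aarav free within 09:30–19:00: 09:30–13:00, 13:15–14:30, 14:45–19:00.
Lars ∩ Jun: 09:30–11:00, 13:45–14:00, 18:00–18:15.
Lars ∩ Jun ∩ Kira: 09:30–10:15, 13:45–14:00, 18:00–18:15.
Lars ∩ Jun ∩ Kira ∩ Aarav: 09:30–10:15, 13:45–14:00, 18:00–18:15.
Common window lengths: 45, 15, 15 min; longest is 45.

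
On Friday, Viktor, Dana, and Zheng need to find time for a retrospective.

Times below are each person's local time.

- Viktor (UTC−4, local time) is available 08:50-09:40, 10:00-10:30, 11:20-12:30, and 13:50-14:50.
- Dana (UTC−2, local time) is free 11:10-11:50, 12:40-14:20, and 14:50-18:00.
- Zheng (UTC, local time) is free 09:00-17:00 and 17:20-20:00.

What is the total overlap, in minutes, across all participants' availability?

150 minutes

Viktor → UTC: 12:50–13:40, 14:00–14:30, 15:20–16:30, 17:50–18:50.
Dana → UTC: 13:10–13:50, 14:40–16:20, 16:50–20:00.
Zheng → UTC: 09:00–17:00, 17:20–20:00.
Viktor ∩ Dana: 13:10–13:40, 15:20–16:20, 17:50–18:50.
Viktor ∩ Dana ∩ Zheng: 13:10–13:40, 15:20–16:20, 17:50–18:50.
Total common minutes: 30 + 60 + 60 = 150.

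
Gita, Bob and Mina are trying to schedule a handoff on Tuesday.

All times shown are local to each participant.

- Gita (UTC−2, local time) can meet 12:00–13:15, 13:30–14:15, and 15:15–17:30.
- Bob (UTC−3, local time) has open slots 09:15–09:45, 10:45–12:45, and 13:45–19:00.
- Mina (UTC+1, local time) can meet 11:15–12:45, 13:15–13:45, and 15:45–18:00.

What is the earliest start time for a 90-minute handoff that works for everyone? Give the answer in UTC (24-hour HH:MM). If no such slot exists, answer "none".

Gita → UTC: 14:00–15:15, 15:30–16:15, 17:15–19:30.
Bob → UTC: 12:15–12:45, 13:45–15:45, 16:45–22:00.
Mina → UTC: 10:15–11:45, 12:15–12:45, 14:45–17:00.
Gita ∩ Bob: 14:00–15:15, 15:30–15:45, 17:15–19:30.
Gita ∩ Bob ∩ Mina: 14:45–15:15, 15:30–15:45.
Windows ≥ 90 min: (none).

none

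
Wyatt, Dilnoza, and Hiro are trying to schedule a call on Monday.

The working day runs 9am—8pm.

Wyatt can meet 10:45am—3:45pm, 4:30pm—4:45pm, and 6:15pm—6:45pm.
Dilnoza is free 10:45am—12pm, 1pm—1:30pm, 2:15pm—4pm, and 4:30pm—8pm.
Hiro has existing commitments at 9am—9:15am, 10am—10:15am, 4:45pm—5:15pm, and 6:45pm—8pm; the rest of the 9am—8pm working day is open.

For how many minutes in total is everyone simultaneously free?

Hiro free within 09:00–20:00: 09:15–10:00, 10:15–16:45, 17:15–18:45.
Wyatt ∩ Dilnoza: 10:45–12:00, 13:00–13:30, 14:15–15:45, 16:30–16:45, 18:15–18:45.
Wyatt ∩ Dilnoza ∩ Hiro: 10:45–12:00, 13:00–13:30, 14:15–15:45, 16:30–16:45, 18:15–18:45.
Total common minutes: 75 + 30 + 90 + 15 + 30 = 240.

240 minutes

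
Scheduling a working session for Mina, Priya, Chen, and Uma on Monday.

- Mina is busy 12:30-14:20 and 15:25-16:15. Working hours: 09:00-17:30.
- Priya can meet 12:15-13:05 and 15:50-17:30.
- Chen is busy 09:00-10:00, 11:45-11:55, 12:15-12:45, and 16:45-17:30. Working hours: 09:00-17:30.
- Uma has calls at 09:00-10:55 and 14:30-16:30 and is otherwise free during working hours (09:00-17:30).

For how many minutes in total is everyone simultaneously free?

Mina free within 09:00–17:30: 09:00–12:30, 14:20–15:25, 16:15–17:30.
Chen free within 09:00–17:30: 10:00–11:45, 11:55–12:15, 12:45–16:45.
Uma free within 09:00–17:30: 10:55–14:30, 16:30–17:30.
Mina ∩ Priya: 12:15–12:30, 16:15–17:30.
Mina ∩ Priya ∩ Chen: 16:15–16:45.
Mina ∩ Priya ∩ Chen ∩ Uma: 16:30–16:45.
Total common minutes: 15.

15 minutes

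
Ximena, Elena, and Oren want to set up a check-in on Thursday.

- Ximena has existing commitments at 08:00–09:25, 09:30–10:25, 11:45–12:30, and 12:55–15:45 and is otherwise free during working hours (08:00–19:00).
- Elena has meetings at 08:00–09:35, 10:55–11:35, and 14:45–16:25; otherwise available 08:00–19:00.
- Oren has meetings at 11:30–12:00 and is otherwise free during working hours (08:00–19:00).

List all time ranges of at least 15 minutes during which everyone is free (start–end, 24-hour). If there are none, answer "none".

Ximena free within 08:00–19:00: 09:25–09:30, 10:25–11:45, 12:30–12:55, 15:45–19:00.
Elena free within 08:00–19:00: 09:35–10:55, 11:35–14:45, 16:25–19:00.
Oren free within 08:00–19:00: 08:00–11:30, 12:00–19:00.
Ximena ∩ Elena: 10:25–10:55, 11:35–11:45, 12:30–12:55, 16:25–19:00.
Ximena ∩ Elena ∩ Oren: 10:25–10:55, 12:30–12:55, 16:25–19:00.
Windows ≥ 15 min: 10:25–10:55, 12:30–12:55, 16:25–19:00.

10:25–10:55, 12:30–12:55, 16:25–19:00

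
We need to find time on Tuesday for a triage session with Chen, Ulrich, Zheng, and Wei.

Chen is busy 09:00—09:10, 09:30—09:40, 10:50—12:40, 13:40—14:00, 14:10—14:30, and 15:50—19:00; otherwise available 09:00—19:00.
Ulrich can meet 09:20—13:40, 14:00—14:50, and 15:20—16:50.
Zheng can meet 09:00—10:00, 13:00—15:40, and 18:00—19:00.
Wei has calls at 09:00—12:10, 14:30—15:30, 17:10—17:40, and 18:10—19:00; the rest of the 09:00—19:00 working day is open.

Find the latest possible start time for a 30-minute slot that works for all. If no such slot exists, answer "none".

13:10

Chen free within 09:00–19:00: 09:10–09:30, 09:40–10:50, 12:40–13:40, 14:00–14:10, 14:30–15:50.
Wei free within 09:00–19:00: 12:10–14:30, 15:30–17:10, 17:40–18:10.
Chen ∩ Ulrich: 09:20–09:30, 09:40–10:50, 12:40–13:40, 14:00–14:10, 14:30–14:50, 15:20–15:50.
Chen ∩ Ulrich ∩ Zheng: 09:20–09:30, 09:40–10:00, 13:00–13:40, 14:00–14:10, 14:30–14:50, 15:20–15:40.
Chen ∩ Ulrich ∩ Zheng ∩ Wei: 13:00–13:40, 14:00–14:10, 15:30–15:40.
Windows ≥ 30 min: 13:00–13:40.
Latest start in the last window 13:00–13:40 is 13:40 − 30 min = 13:10.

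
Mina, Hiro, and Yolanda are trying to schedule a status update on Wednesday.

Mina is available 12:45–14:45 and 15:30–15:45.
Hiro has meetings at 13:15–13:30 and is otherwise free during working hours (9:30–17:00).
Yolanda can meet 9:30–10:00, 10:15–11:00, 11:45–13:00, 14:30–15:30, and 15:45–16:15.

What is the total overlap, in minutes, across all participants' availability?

30 minutes

Hiro free within 09:30–17:00: 09:30–13:15, 13:30–17:00.
Mina ∩ Hiro: 12:45–13:15, 13:30–14:45, 15:30–15:45.
Mina ∩ Hiro ∩ Yolanda: 12:45–13:00, 14:30–14:45.
Total common minutes: 15 + 15 = 30.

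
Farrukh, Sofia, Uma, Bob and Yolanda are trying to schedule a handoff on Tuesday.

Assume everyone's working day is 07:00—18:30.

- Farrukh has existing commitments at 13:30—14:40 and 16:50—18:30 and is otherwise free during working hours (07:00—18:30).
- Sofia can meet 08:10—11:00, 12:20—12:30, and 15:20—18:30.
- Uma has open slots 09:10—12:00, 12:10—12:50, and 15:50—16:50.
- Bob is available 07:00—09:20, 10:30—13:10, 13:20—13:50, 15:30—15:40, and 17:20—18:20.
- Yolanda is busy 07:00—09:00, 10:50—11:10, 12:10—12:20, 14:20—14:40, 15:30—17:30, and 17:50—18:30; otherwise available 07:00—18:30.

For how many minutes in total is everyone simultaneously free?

Farrukh free within 07:00–18:30: 07:00–13:30, 14:40–16:50.
Yolanda free within 07:00–18:30: 09:00–10:50, 11:10–12:10, 12:20–14:20, 14:40–15:30, 17:30–17:50.
Farrukh ∩ Sofia: 08:10–11:00, 12:20–12:30, 15:20–16:50.
Farrukh ∩ Sofia ∩ Uma: 09:10–11:00, 12:20–12:30, 15:50–16:50.
Farrukh ∩ Sofia ∩ Uma ∩ Bob: 09:10–09:20, 10:30–11:00, 12:20–12:30.
Farrukh ∩ Sofia ∩ Uma ∩ Bob ∩ Yolanda: 09:10–09:20, 10:30–10:50, 12:20–12:30.
Total common minutes: 10 + 20 + 10 = 40.

40 minutes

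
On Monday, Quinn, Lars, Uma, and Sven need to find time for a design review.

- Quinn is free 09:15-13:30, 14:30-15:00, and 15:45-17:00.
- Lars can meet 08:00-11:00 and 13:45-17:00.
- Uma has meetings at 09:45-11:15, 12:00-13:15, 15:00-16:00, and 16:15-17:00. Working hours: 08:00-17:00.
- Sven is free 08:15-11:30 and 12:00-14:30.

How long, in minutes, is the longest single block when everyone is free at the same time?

Uma free within 08:00–17:00: 08:00–09:45, 11:15–12:00, 13:15–15:00, 16:00–16:15.
Quinn ∩ Lars: 09:15–11:00, 14:30–15:00, 15:45–17:00.
Quinn ∩ Lars ∩ Uma: 09:15–09:45, 14:30–15:00, 16:00–16:15.
Quinn ∩ Lars ∩ Uma ∩ Sven: 09:15–09:45.
Single common window of 30 minutes.

30 minutes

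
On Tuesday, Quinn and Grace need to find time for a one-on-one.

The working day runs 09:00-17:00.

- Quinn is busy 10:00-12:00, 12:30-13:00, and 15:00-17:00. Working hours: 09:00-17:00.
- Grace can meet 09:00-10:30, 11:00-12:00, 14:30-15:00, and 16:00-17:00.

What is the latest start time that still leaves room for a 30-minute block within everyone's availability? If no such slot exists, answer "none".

Quinn free within 09:00–17:00: 09:00–10:00, 12:00–12:30, 13:00–15:00.
Quinn ∩ Grace: 09:00–10:00, 14:30–15:00.
Windows ≥ 30 min: 09:00–10:00, 14:30–15:00.
Latest start in the last window 14:30–15:00 is 15:00 − 30 min = 14:30.

14:30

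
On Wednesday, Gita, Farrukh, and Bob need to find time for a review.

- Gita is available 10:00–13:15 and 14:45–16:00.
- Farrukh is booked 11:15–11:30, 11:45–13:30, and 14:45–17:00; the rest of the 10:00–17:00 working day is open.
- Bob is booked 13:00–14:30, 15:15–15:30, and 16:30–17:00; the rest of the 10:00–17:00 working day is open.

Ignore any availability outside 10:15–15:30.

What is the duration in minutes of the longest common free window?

Farrukh free within 10:00–17:00: 10:00–11:15, 11:30–11:45, 13:30–14:45.
Bob free within 10:00–17:00: 10:00–13:00, 14:30–15:15, 15:30–16:30.
Gita ∩ Farrukh: 10:00–11:15, 11:30–11:45.
Gita ∩ Farrukh ∩ Bob: 10:00–11:15, 11:30–11:45.
Restricted to 10:15–15:30: 10:15–11:15, 11:30–11:45.
Common window lengths: 60, 15 min; longest is 60.

60 minutes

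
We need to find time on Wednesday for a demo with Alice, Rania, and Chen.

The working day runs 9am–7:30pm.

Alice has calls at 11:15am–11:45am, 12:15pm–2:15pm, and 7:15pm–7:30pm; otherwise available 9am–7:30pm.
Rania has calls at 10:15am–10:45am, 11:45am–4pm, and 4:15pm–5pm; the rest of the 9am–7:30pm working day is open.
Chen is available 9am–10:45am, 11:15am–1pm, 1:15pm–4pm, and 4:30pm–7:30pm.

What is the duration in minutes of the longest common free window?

Alice free within 09:00–19:30: 09:00–11:15, 11:45–12:15, 14:15–19:15.
Rania free within 09:00–19:30: 09:00–10:15, 10:45–11:45, 16:00–16:15, 17:00–19:30.
Alice ∩ Rania: 09:00–10:15, 10:45–11:15, 16:00–16:15, 17:00–19:15.
Alice ∩ Rania ∩ Chen: 09:00–10:15, 17:00–19:15.
Common window lengths: 75, 135 min; longest is 135.

135 minutes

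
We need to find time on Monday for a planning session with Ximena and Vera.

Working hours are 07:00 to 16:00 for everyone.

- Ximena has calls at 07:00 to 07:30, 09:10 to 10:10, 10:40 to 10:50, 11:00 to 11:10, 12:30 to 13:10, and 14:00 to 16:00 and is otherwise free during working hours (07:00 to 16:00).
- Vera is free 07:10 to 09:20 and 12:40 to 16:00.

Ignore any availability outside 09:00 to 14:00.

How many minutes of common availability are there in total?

60 minutes

Ximena free within 07:00–16:00: 07:30–09:10, 10:10–10:40, 10:50–11:00, 11:10–12:30, 13:10–14:00.
Ximena ∩ Vera: 07:30–09:10, 13:10–14:00.
Restricted to 09:00–14:00: 09:00–09:10, 13:10–14:00.
Total common minutes: 10 + 50 = 60.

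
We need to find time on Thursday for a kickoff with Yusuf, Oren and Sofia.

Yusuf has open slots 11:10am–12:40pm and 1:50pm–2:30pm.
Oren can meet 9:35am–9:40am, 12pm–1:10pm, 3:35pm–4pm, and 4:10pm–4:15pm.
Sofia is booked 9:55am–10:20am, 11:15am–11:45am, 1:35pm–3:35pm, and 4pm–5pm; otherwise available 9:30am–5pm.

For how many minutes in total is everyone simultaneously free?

40 minutes

Sofia free within 09:30–17:00: 09:30–09:55, 10:20–11:15, 11:45–13:35, 15:35–16:00.
Yusuf ∩ Oren: 12:00–12:40.
Yusuf ∩ Oren ∩ Sofia: 12:00–12:40.
Total common minutes: 40.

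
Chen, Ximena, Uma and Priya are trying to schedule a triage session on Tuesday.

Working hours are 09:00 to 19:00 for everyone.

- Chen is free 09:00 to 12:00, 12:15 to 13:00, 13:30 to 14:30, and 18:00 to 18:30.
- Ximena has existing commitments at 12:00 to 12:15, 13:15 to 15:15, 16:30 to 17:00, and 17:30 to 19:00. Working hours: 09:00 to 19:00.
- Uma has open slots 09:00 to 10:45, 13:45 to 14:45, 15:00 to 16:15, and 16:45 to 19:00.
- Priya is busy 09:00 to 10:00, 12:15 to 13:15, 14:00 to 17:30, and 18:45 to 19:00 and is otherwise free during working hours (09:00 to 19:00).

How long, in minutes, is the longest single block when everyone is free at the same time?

45 minutes

Ximena free within 09:00–19:00: 09:00–12:00, 12:15–13:15, 15:15–16:30, 17:00–17:30.
Priya free within 09:00–19:00: 10:00–12:15, 13:15–14:00, 17:30–18:45.
Chen ∩ Ximena: 09:00–12:00, 12:15–13:00.
Chen ∩ Ximena ∩ Uma: 09:00–10:45.
Chen ∩ Ximena ∩ Uma ∩ Priya: 10:00–10:45.
Single common window of 45 minutes.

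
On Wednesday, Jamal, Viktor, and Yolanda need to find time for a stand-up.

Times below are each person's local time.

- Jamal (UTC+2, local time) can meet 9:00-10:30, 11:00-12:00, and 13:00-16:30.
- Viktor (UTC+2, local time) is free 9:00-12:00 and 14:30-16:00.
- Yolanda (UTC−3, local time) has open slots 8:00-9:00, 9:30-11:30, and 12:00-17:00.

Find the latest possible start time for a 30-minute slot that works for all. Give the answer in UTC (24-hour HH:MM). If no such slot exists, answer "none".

13:30

Jamal → UTC: 07:00–08:30, 09:00–10:00, 11:00–14:30.
Viktor → UTC: 07:00–10:00, 12:30–14:00.
Yolanda → UTC: 11:00–12:00, 12:30–14:30, 15:00–20:00.
Jamal ∩ Viktor: 07:00–08:30, 09:00–10:00, 12:30–14:00.
Jamal ∩ Viktor ∩ Yolanda: 12:30–14:00.
Windows ≥ 30 min: 12:30–14:00.
Latest start in the last window 12:30–14:00 is 14:00 − 30 min = 13:30.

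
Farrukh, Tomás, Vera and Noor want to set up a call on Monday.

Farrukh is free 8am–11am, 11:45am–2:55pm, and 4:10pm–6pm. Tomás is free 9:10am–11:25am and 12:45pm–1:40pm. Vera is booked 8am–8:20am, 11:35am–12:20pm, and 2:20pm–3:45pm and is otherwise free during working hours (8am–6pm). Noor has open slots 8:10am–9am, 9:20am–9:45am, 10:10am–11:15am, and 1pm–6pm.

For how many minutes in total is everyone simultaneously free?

115 minutes

Vera free within 08:00–18:00: 08:20–11:35, 12:20–14:20, 15:45–18:00.
Farrukh ∩ Tomás: 09:10–11:00, 12:45–13:40.
Farrukh ∩ Tomás ∩ Vera: 09:10–11:00, 12:45–13:40.
Farrukh ∩ Tomás ∩ Vera ∩ Noor: 09:20–09:45, 10:10–11:00, 13:00–13:40.
Total common minutes: 25 + 50 + 40 = 115.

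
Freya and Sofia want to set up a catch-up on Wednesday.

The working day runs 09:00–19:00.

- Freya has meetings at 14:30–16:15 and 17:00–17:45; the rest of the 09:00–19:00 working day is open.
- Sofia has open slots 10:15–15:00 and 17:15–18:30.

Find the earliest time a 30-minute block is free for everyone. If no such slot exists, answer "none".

Freya free within 09:00–19:00: 09:00–14:30, 16:15–17:00, 17:45–19:00.
Freya ∩ Sofia: 10:15–14:30, 17:45–18:30.
Windows ≥ 30 min: 10:15–14:30, 17:45–18:30.
Earliest such window starts at 10:15.

10:15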